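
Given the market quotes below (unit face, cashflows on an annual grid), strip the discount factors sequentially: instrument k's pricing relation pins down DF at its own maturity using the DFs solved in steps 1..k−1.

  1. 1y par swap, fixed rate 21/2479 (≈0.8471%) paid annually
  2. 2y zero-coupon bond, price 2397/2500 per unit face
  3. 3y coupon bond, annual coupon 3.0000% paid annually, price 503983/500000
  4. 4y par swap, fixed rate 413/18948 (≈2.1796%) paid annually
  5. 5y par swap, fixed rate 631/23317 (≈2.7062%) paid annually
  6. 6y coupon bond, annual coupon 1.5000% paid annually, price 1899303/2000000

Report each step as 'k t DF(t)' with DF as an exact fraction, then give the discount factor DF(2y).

step 1 [1y] swap r/1=21/2479: DF=(1 − 21/2479·(0))/(1+21/2479) = 2479/2500 ≈ 0.991600
step 2 [2y] zero: DF = P = 2397/2500 ≈ 0.958800
step 3 [3y] bond c/1=3/100: DF=(503983/500000 − 3/100·(0.991600+0.958800))/(1+3/100) = 4609/5000 ≈ 0.921800
step 4 [4y] swap r/1=413/18948: DF=(1 − 413/18948·(0.991600+0.958800+0.921800))/(1+413/18948) = 4587/5000 ≈ 0.917400
step 5 [5y] swap r/1=631/23317: DF=(1 − 631/23317·(0.991600+0.958800+0.921800+0.917400))/(1+631/23317) = 4369/5000 ≈ 0.873800
step 6 [6y] bond c/1=3/200: DF=(1899303/2000000 − 3/200·(0.991600+0.958800+0.921800+0.917400+0.873800))/(1+3/200) = 8667/10000 ≈ 0.866700

1 1 2479/2500
2 2 2397/2500
3 3 4609/5000
4 4 4587/5000
5 5 4369/5000
6 6 8667/10000
DF(2y) = 2397/2500 ≈ 0.958800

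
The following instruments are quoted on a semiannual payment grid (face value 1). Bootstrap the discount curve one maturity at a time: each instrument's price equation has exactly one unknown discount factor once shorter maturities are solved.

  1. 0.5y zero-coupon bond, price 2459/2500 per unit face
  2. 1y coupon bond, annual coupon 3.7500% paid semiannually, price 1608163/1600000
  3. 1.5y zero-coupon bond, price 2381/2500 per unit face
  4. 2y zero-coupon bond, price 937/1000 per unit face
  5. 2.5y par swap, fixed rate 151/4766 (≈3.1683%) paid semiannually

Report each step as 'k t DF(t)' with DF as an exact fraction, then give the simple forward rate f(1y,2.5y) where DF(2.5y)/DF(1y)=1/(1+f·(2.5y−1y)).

step 1 [0.5y] zero: DF = P = 2459/2500 ≈ 0.983600
step 2 [1y] bond c/2=3/160: DF=(1608163/1600000 − 3/160·(0.983600))/(1+3/160) = 1937/2000 ≈ 0.968500
step 3 [1.5y] zero: DF = P = 2381/2500 ≈ 0.952400
step 4 [2y] zero: DF = P = 937/1000 ≈ 0.937000
step 5 [2.5y] swap r/2=151/9532: DF=(1 − 151/9532·(0.983600+0.968500+0.952400+0.937000))/(1+151/9532) = 1849/2000 ≈ 0.924500

1 1/2 2459/2500
2 1 1937/2000
3 3/2 2381/2500
4 2 937/1000
5 5/2 1849/2000
f(1y,2.5y) = ((1937/2000)/(1849/2000) − 1)/(3/2) = 176/5547 ≈ 3.1729%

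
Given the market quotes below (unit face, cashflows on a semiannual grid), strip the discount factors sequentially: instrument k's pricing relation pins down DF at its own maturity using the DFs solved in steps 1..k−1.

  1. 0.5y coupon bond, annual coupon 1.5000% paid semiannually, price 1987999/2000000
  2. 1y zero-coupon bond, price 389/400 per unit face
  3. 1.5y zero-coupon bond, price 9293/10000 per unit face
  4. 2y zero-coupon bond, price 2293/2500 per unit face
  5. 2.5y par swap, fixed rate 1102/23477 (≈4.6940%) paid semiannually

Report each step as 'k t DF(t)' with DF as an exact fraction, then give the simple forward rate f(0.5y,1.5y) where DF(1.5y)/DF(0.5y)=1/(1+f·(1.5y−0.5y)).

1 1/2 4933/5000
2 1 389/400
3 3/2 9293/10000
4 2 2293/2500
5 5/2 4449/5000
f(0.5y,1.5y) = ((4933/5000)/(9293/10000) − 1)/(1) = 573/9293 ≈ 6.1659%

step 1 [0.5y] bond c/2=3/400: DF=(1987999/2000000 − 3/400·(0))/(1+3/400) = 4933/5000 ≈ 0.986600
step 2 [1y] zero: DF = P = 389/400 ≈ 0.972500
step 3 [1.5y] zero: DF = P = 9293/10000 ≈ 0.929300
step 4 [2y] zero: DF = P = 2293/2500 ≈ 0.917200
step 5 [2.5y] swap r/2=551/23477: DF=(1 − 551/23477·(0.986600+0.972500+0.929300+0.917200))/(1+551/23477) = 4449/5000 ≈ 0.889800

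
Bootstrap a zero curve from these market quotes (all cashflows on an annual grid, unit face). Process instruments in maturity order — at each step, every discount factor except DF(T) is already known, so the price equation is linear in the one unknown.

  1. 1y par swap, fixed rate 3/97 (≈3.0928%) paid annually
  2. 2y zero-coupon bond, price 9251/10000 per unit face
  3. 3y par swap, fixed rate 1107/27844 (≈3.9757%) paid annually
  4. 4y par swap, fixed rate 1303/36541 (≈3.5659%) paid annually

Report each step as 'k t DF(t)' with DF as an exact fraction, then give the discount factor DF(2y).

step 1 [1y] swap r/1=3/97: DF=(1 − 3/97·(0))/(1+3/97) = 97/100 ≈ 0.970000
step 2 [2y] zero: DF = P = 9251/10000 ≈ 0.925100
step 3 [3y] swap r/1=1107/27844: DF=(1 − 1107/27844·(0.970000+0.925100))/(1+1107/27844) = 8893/10000 ≈ 0.889300
step 4 [4y] swap r/1=1303/36541: DF=(1 − 1303/36541·(0.970000+0.925100+0.889300))/(1+1303/36541) = 8697/10000 ≈ 0.869700

1 1 97/100
2 2 9251/10000
3 3 8893/10000
4 4 8697/10000
DF(2y) = 9251/10000 ≈ 0.925100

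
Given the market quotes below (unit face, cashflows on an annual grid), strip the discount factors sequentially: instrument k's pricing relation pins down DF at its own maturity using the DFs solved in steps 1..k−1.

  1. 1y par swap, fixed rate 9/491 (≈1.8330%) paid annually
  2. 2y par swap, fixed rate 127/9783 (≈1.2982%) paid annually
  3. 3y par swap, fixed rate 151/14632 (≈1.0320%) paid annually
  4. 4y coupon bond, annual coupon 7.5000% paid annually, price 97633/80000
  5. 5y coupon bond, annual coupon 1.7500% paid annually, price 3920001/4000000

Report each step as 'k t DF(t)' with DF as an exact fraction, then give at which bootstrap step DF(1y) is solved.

1 1 491/500
2 2 4873/5000
3 3 4849/5000
4 4 9311/10000
5 5 1121/1250
DF(1y) is solved at step 1

step 1 [1y] swap r/1=9/491: DF=(1 − 9/491·(0))/(1+9/491) = 491/500 ≈ 0.982000
step 2 [2y] swap r/1=127/9783: DF=(1 − 127/9783·(0.982000))/(1+127/9783) = 4873/5000 ≈ 0.974600
step 3 [3y] swap r/1=151/14632: DF=(1 − 151/14632·(0.982000+0.974600))/(1+151/14632) = 4849/5000 ≈ 0.969800
step 4 [4y] bond c/1=3/40: DF=(97633/80000 − 3/40·(0.982000+0.974600+0.969800))/(1+3/40) = 9311/10000 ≈ 0.931100
step 5 [5y] bond c/1=7/400: DF=(3920001/4000000 − 7/400·(0.982000+0.974600+0.969800+0.931100))/(1+7/400) = 1121/1250 ≈ 0.896800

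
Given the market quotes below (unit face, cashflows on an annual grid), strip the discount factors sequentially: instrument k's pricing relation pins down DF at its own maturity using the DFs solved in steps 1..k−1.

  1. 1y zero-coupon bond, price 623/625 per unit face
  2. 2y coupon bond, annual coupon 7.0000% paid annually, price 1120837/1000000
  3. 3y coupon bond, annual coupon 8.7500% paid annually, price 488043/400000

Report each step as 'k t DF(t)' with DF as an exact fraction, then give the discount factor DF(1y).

step 1 [1y] zero: DF = P = 623/625 ≈ 0.996800
step 2 [2y] bond c/1=7/100: DF=(1120837/1000000 − 7/100·(0.996800))/(1+7/100) = 9823/10000 ≈ 0.982300
step 3 [3y] bond c/1=7/80: DF=(488043/400000 − 7/80·(0.996800+0.982300))/(1+7/80) = 9627/10000 ≈ 0.962700

1 1 623/625
2 2 9823/10000
3 3 9627/10000
DF(1y) = 623/625 ≈ 0.996800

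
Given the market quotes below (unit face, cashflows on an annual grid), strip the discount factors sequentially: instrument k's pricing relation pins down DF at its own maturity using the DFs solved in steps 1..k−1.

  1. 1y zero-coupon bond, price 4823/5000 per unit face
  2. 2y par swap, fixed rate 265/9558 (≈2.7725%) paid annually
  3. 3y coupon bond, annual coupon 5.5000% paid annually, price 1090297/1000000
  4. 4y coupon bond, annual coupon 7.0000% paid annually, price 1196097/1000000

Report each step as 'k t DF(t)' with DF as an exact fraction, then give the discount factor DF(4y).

1 1 4823/5000
2 2 947/1000
3 3 4669/5000
4 4 9317/10000
DF(4y) = 9317/10000 ≈ 0.931700

step 1 [1y] zero: DF = P = 4823/5000 ≈ 0.964600
step 2 [2y] swap r/1=265/9558: DF=(1 − 265/9558·(0.964600))/(1+265/9558) = 947/1000 ≈ 0.947000
step 3 [3y] bond c/1=11/200: DF=(1090297/1000000 − 11/200·(0.964600+0.947000))/(1+11/200) = 4669/5000 ≈ 0.933800
step 4 [4y] bond c/1=7/100: DF=(1196097/1000000 − 7/100·(0.964600+0.947000+0.933800))/(1+7/100) = 9317/10000 ≈ 0.931700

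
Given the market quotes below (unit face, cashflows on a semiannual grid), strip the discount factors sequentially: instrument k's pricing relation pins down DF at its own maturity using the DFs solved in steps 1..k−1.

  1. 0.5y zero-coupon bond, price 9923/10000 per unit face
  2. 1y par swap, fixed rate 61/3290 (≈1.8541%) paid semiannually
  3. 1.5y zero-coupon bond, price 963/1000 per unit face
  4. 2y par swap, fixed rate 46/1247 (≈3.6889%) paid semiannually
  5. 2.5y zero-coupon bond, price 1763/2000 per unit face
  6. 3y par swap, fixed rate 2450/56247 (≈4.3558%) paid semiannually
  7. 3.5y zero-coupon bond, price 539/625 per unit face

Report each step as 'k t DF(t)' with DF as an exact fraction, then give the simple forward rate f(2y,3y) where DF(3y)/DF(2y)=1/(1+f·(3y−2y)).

step 1 [0.5y] zero: DF = P = 9923/10000 ≈ 0.992300
step 2 [1y] swap r/2=61/6580: DF=(1 − 61/6580·(0.992300))/(1+61/6580) = 9817/10000 ≈ 0.981700
step 3 [1.5y] zero: DF = P = 963/1000 ≈ 0.963000
step 4 [2y] swap r/2=23/1247: DF=(1 − 23/1247·(0.992300+0.981700+0.963000))/(1+23/1247) = 9287/10000 ≈ 0.928700
step 5 [2.5y] zero: DF = P = 1763/2000 ≈ 0.881500
step 6 [3y] swap r/2=1225/56247: DF=(1 − 1225/56247·(0.992300+0.981700+0.963000+0.928700+0.881500))/(1+1225/56247) = 351/400 ≈ 0.877500
step 7 [3.5y] zero: DF = P = 539/625 ≈ 0.862400

1 1/2 9923/10000
2 1 9817/10000
3 3/2 963/1000
4 2 9287/10000
5 5/2 1763/2000
6 3 351/400
7 7/2 539/625
f(2y,3y) = ((9287/10000)/(351/400) − 1)/(1) = 512/8775 ≈ 5.8348%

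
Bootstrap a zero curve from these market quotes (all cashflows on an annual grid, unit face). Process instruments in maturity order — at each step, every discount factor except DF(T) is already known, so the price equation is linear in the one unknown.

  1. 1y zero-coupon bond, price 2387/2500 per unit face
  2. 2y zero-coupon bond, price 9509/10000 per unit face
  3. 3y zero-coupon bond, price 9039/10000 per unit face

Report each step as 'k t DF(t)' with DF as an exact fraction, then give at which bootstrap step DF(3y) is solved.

1 1 2387/2500
2 2 9509/10000
3 3 9039/10000
DF(3y) is solved at step 3

step 1 [1y] zero: DF = P = 2387/2500 ≈ 0.954800
step 2 [2y] zero: DF = P = 9509/10000 ≈ 0.950900
step 3 [3y] zero: DF = P = 9039/10000 ≈ 0.903900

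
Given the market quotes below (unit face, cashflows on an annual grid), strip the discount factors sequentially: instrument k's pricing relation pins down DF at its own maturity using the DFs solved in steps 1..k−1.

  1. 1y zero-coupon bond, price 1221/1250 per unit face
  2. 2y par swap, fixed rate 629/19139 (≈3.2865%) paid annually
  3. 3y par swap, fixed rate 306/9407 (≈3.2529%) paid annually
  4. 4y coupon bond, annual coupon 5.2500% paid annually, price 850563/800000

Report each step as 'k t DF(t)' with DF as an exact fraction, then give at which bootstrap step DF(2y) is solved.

1 1 1221/1250
2 2 9371/10000
3 3 4541/5000
4 4 4347/5000
DF(2y) is solved at step 2

step 1 [1y] zero: DF = P = 1221/1250 ≈ 0.976800
step 2 [2y] swap r/1=629/19139: DF=(1 − 629/19139·(0.976800))/(1+629/19139) = 9371/10000 ≈ 0.937100
step 3 [3y] swap r/1=306/9407: DF=(1 − 306/9407·(0.976800+0.937100))/(1+306/9407) = 4541/5000 ≈ 0.908200
step 4 [4y] bond c/1=21/400: DF=(850563/800000 − 21/400·(0.976800+0.937100+0.908200))/(1+21/400) = 4347/5000 ≈ 0.869400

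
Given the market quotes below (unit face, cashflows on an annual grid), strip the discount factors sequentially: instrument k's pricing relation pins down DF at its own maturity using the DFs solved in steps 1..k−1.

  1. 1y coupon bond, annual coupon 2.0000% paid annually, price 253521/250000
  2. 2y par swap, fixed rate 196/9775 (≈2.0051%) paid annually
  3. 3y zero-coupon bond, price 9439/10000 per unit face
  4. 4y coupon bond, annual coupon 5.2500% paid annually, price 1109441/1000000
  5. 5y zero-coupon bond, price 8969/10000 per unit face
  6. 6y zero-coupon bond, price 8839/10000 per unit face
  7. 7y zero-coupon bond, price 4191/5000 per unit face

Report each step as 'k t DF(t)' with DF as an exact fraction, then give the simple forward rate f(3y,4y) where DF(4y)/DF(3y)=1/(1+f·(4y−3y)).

1 1 4971/5000
2 2 1201/1250
3 3 9439/10000
4 4 1819/2000
5 5 8969/10000
6 6 8839/10000
7 7 4191/5000
f(3y,4y) = ((9439/10000)/(1819/2000) − 1)/(1) = 344/9095 ≈ 3.7823%

step 1 [1y] bond c/1=1/50: DF=(253521/250000 − 1/50·(0))/(1+1/50) = 4971/5000 ≈ 0.994200
step 2 [2y] swap r/1=196/9775: DF=(1 − 196/9775·(0.994200))/(1+196/9775) = 1201/1250 ≈ 0.960800
step 3 [3y] zero: DF = P = 9439/10000 ≈ 0.943900
step 4 [4y] bond c/1=21/400: DF=(1109441/1000000 − 21/400·(0.994200+0.960800+0.943900))/(1+21/400) = 1819/2000 ≈ 0.909500
step 5 [5y] zero: DF = P = 8969/10000 ≈ 0.896900
step 6 [6y] zero: DF = P = 8839/10000 ≈ 0.883900
step 7 [7y] zero: DF = P = 4191/5000 ≈ 0.838200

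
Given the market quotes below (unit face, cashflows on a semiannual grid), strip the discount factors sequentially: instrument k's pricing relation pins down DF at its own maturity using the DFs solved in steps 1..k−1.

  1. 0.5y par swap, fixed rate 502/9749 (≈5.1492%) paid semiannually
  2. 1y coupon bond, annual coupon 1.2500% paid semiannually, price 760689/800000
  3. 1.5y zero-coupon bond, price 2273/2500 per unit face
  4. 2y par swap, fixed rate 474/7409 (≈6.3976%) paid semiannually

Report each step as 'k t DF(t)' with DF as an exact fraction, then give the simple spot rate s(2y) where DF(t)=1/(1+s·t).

step 1 [0.5y] swap r/2=251/9749: DF=(1 − 251/9749·(0))/(1+251/9749) = 9749/10000 ≈ 0.974900
step 2 [1y] bond c/2=1/160: DF=(760689/800000 − 1/160·(0.974900))/(1+1/160) = 9389/10000 ≈ 0.938900
step 3 [1.5y] zero: DF = P = 2273/2500 ≈ 0.909200
step 4 [2y] swap r/2=237/7409: DF=(1 − 237/7409·(0.974900+0.938900+0.909200))/(1+237/7409) = 1763/2000 ≈ 0.881500

1 1/2 9749/10000
2 1 9389/10000
3 3/2 2273/2500
4 2 1763/2000
s(2y) = (1/(1763/2000) − 1)/(2) = 237/3526 ≈ 6.7215%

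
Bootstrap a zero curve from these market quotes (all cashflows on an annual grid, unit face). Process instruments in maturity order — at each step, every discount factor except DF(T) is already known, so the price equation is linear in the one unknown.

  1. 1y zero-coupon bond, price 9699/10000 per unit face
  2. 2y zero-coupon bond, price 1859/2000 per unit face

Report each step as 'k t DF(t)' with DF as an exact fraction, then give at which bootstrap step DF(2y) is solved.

1 1 9699/10000
2 2 1859/2000
DF(2y) is solved at step 2

step 1 [1y] zero: DF = P = 9699/10000 ≈ 0.969900
step 2 [2y] zero: DF = P = 1859/2000 ≈ 0.929500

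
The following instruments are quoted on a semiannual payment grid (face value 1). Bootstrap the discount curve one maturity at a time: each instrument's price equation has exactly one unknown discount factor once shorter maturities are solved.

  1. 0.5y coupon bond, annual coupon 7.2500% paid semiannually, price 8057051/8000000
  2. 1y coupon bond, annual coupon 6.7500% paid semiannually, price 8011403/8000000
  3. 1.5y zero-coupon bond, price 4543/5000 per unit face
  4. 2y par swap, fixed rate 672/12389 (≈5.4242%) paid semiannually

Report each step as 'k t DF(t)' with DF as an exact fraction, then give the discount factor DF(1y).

step 1 [0.5y] bond c/2=29/800: DF=(8057051/8000000 − 29/800·(0))/(1+29/800) = 9719/10000 ≈ 0.971900
step 2 [1y] bond c/2=27/800: DF=(8011403/8000000 − 27/800·(0.971900))/(1+27/800) = 937/1000 ≈ 0.937000
step 3 [1.5y] zero: DF = P = 4543/5000 ≈ 0.908600
step 4 [2y] swap r/2=336/12389: DF=(1 − 336/12389·(0.971900+0.937000+0.908600))/(1+336/12389) = 562/625 ≈ 0.899200

1 1/2 9719/10000
2 1 937/1000
3 3/2 4543/5000
4 2 562/625
DF(1y) = 937/1000 ≈ 0.937000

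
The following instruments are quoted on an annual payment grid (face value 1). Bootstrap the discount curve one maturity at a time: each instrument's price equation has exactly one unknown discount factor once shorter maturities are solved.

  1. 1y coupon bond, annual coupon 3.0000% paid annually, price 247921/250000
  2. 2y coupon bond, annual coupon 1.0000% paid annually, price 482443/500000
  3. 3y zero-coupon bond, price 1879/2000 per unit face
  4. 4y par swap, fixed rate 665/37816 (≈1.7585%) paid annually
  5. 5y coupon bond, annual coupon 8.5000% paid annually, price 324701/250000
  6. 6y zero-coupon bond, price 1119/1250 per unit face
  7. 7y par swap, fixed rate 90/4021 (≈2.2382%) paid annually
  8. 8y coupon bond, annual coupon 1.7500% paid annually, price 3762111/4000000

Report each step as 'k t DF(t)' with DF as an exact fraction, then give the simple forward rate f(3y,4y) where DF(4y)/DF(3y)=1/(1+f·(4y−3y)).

step 1 [1y] bond c/1=3/100: DF=(247921/250000 − 3/100·(0))/(1+3/100) = 2407/2500 ≈ 0.962800
step 2 [2y] bond c/1=1/100: DF=(482443/500000 − 1/100·(0.962800))/(1+1/100) = 4729/5000 ≈ 0.945800
step 3 [3y] zero: DF = P = 1879/2000 ≈ 0.939500
step 4 [4y] swap r/1=665/37816: DF=(1 − 665/37816·(0.962800+0.945800+0.939500))/(1+665/37816) = 1867/2000 ≈ 0.933500
step 5 [5y] bond c/1=17/200: DF=(324701/250000 − 17/200·(0.962800+0.945800+0.939500+0.933500))/(1+17/200) = 563/625 ≈ 0.900800
step 6 [6y] zero: DF = P = 1119/1250 ≈ 0.895200
step 7 [7y] swap r/1=90/4021: DF=(1 − 90/4021·(0.962800+0.945800+0.939500+0.933500+0.900800+0.895200))/(1+90/4021) = 107/125 ≈ 0.856000
step 8 [8y] bond c/1=7/400: DF=(3762111/4000000 − 7/400·(0.962800+0.945800+0.939500+0.933500+0.900800+0.895200+0.856000))/(1+7/400) = 8137/10000 ≈ 0.813700

1 1 2407/2500
2 2 4729/5000
3 3 1879/2000
4 4 1867/2000
5 5 563/625
6 6 1119/1250
7 7 107/125
8 8 8137/10000
f(3y,4y) = ((1879/2000)/(1867/2000) − 1)/(1) = 12/1867 ≈ 0.6427%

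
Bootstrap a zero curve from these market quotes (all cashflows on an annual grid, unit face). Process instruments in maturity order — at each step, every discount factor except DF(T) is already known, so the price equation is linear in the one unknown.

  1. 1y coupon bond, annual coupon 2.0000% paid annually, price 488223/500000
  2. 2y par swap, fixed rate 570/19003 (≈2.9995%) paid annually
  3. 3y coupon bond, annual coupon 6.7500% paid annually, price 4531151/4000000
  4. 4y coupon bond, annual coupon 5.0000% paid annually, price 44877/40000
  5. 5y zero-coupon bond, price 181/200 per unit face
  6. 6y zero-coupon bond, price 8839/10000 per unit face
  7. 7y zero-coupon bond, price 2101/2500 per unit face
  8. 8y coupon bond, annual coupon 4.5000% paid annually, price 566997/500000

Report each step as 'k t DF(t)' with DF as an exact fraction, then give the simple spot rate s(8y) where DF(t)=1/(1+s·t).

step 1 [1y] bond c/1=1/50: DF=(488223/500000 − 1/50·(0))/(1+1/50) = 9573/10000 ≈ 0.957300
step 2 [2y] swap r/1=570/19003: DF=(1 − 570/19003·(0.957300))/(1+570/19003) = 943/1000 ≈ 0.943000
step 3 [3y] bond c/1=27/400: DF=(4531151/4000000 − 27/400·(0.957300+0.943000))/(1+27/400) = 941/1000 ≈ 0.941000
step 4 [4y] bond c/1=1/20: DF=(44877/40000 − 1/20·(0.957300+0.943000+0.941000))/(1+1/20) = 2333/2500 ≈ 0.933200
step 5 [5y] zero: DF = P = 181/200 ≈ 0.905000
step 6 [6y] zero: DF = P = 8839/10000 ≈ 0.883900
step 7 [7y] zero: DF = P = 2101/2500 ≈ 0.840400
step 8 [8y] bond c/1=9/200: DF=(566997/500000 − 9/200·(0.957300+0.943000+0.941000+0.933200+0.905000+0.883900+0.840400))/(1+9/200) = 4047/5000 ≈ 0.809400

1 1 9573/10000
2 2 943/1000
3 3 941/1000
4 4 2333/2500
5 5 181/200
6 6 8839/10000
7 7 2101/2500
8 8 4047/5000
s(8y) = (1/(4047/5000) − 1)/(8) = 953/32376 ≈ 2.9435%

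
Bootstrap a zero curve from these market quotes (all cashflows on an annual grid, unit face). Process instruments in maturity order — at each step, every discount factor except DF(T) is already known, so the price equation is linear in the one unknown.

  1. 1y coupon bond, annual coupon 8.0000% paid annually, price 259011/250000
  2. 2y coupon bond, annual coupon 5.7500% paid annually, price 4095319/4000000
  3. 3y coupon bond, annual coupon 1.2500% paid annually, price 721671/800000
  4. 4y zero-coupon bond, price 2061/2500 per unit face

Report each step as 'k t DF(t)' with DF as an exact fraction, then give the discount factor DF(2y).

step 1 [1y] bond c/1=2/25: DF=(259011/250000 − 2/25·(0))/(1+2/25) = 9593/10000 ≈ 0.959300
step 2 [2y] bond c/1=23/400: DF=(4095319/4000000 − 23/400·(0.959300))/(1+23/400) = 229/250 ≈ 0.916000
step 3 [3y] bond c/1=1/80: DF=(721671/800000 − 1/80·(0.959300+0.916000))/(1+1/80) = 4339/5000 ≈ 0.867800
step 4 [4y] zero: DF = P = 2061/2500 ≈ 0.824400

1 1 9593/10000
2 2 229/250
3 3 4339/5000
4 4 2061/2500
DF(2y) = 229/250 ≈ 0.916000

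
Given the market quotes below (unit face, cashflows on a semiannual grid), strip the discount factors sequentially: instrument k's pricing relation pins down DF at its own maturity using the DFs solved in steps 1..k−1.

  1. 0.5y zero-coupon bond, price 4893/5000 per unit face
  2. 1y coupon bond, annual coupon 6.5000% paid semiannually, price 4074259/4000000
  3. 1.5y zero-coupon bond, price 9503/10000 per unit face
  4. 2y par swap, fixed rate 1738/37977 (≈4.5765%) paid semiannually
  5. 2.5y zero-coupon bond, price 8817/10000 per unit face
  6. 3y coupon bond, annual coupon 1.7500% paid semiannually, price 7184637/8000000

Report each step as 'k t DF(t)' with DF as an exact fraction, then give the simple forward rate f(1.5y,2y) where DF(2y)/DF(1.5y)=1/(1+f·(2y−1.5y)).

1 1/2 4893/5000
2 1 9557/10000
3 3/2 9503/10000
4 2 9131/10000
5 5/2 8817/10000
6 3 8497/10000
f(1.5y,2y) = ((9503/10000)/(9131/10000) − 1)/(1/2) = 744/9131 ≈ 8.1481%

step 1 [0.5y] zero: DF = P = 4893/5000 ≈ 0.978600
step 2 [1y] bond c/2=13/400: DF=(4074259/4000000 − 13/400·(0.978600))/(1+13/400) = 9557/10000 ≈ 0.955700
step 3 [1.5y] zero: DF = P = 9503/10000 ≈ 0.950300
step 4 [2y] swap r/2=869/37977: DF=(1 − 869/37977·(0.978600+0.955700+0.950300))/(1+869/37977) = 9131/10000 ≈ 0.913100
step 5 [2.5y] zero: DF = P = 8817/10000 ≈ 0.881700
step 6 [3y] bond c/2=7/800: DF=(7184637/8000000 − 7/800·(0.978600+0.955700+0.950300+0.913100+0.881700))/(1+7/800) = 8497/10000 ≈ 0.849700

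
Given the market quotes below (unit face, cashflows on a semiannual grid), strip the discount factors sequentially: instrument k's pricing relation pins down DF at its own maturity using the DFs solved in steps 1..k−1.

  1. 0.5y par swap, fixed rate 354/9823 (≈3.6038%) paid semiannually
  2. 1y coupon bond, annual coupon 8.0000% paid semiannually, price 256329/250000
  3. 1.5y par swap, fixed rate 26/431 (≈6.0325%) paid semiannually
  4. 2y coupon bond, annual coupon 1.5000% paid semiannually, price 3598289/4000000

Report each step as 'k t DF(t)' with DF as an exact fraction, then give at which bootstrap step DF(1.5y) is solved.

1 1/2 9823/10000
2 1 9481/10000
3 3/2 4571/5000
4 2 8717/10000
DF(1.5y) is solved at step 3

step 1 [0.5y] swap r/2=177/9823: DF=(1 − 177/9823·(0))/(1+177/9823) = 9823/10000 ≈ 0.982300
step 2 [1y] bond c/2=1/25: DF=(256329/250000 − 1/25·(0.982300))/(1+1/25) = 9481/10000 ≈ 0.948100
step 3 [1.5y] swap r/2=13/431: DF=(1 − 13/431·(0.982300+0.948100))/(1+13/431) = 4571/5000 ≈ 0.914200
step 4 [2y] bond c/2=3/400: DF=(3598289/4000000 − 3/400·(0.982300+0.948100+0.914200))/(1+3/400) = 8717/10000 ≈ 0.871700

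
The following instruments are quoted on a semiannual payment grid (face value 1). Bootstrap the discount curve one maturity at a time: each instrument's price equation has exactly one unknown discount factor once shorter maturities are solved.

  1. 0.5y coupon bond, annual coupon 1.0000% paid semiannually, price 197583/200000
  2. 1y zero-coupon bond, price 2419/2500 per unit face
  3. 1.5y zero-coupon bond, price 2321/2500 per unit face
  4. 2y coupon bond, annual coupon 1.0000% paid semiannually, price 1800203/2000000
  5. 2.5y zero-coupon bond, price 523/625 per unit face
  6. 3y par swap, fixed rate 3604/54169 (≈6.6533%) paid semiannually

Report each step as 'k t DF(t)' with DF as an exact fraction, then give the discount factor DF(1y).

step 1 [0.5y] bond c/2=1/200: DF=(197583/200000 − 1/200·(0))/(1+1/200) = 983/1000 ≈ 0.983000
step 2 [1y] zero: DF = P = 2419/2500 ≈ 0.967600
step 3 [1.5y] zero: DF = P = 2321/2500 ≈ 0.928400
step 4 [2y] bond c/2=1/200: DF=(1800203/2000000 − 1/200·(0.983000+0.967600+0.928400))/(1+1/200) = 8813/10000 ≈ 0.881300
step 5 [2.5y] zero: DF = P = 523/625 ≈ 0.836800
step 6 [3y] swap r/2=1802/54169: DF=(1 − 1802/54169·(0.983000+0.967600+0.928400+0.881300+0.836800))/(1+1802/54169) = 4099/5000 ≈ 0.819800

1 1/2 983/1000
2 1 2419/2500
3 3/2 2321/2500
4 2 8813/10000
5 5/2 523/625
6 3 4099/5000
DF(1y) = 2419/2500 ≈ 0.967600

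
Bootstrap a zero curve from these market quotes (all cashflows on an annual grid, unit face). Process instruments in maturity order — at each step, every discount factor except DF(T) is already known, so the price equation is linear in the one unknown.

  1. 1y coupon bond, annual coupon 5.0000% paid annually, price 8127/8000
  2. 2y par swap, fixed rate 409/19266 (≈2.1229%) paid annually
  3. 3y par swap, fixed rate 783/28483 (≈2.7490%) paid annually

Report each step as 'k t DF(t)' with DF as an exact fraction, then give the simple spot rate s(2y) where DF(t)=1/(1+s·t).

step 1 [1y] bond c/1=1/20: DF=(8127/8000 − 1/20·(0))/(1+1/20) = 387/400 ≈ 0.967500
step 2 [2y] swap r/1=409/19266: DF=(1 − 409/19266·(0.967500))/(1+409/19266) = 9591/10000 ≈ 0.959100
step 3 [3y] swap r/1=783/28483: DF=(1 − 783/28483·(0.967500+0.959100))/(1+783/28483) = 9217/10000 ≈ 0.921700

1 1 387/400
2 2 9591/10000
3 3 9217/10000
s(2y) = (1/(9591/10000) − 1)/(2) = 409/19182 ≈ 2.1322%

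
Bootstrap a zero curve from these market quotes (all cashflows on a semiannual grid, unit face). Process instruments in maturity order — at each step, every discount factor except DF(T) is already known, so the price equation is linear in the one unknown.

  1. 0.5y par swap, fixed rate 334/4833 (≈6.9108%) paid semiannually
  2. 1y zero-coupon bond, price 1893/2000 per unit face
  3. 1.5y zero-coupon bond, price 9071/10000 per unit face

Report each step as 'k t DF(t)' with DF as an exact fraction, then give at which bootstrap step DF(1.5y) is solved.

step 1 [0.5y] swap r/2=167/4833: DF=(1 − 167/4833·(0))/(1+167/4833) = 4833/5000 ≈ 0.966600
step 2 [1y] zero: DF = P = 1893/2000 ≈ 0.946500
step 3 [1.5y] zero: DF = P = 9071/10000 ≈ 0.907100

1 1/2 4833/5000
2 1 1893/2000
3 3/2 9071/10000
DF(1.5y) is solved at step 3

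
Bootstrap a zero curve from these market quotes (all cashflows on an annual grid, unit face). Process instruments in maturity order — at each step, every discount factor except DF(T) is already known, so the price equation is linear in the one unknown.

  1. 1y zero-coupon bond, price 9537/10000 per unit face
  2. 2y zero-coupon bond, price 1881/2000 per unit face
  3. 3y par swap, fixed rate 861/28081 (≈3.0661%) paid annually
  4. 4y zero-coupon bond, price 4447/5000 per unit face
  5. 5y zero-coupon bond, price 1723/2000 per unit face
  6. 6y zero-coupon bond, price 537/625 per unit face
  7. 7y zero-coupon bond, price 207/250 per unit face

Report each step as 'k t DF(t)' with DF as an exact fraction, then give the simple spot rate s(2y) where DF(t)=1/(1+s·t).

1 1 9537/10000
2 2 1881/2000
3 3 9139/10000
4 4 4447/5000
5 5 1723/2000
6 6 537/625
7 7 207/250
s(2y) = (1/(1881/2000) − 1)/(2) = 119/3762 ≈ 3.1632%

step 1 [1y] zero: DF = P = 9537/10000 ≈ 0.953700
step 2 [2y] zero: DF = P = 1881/2000 ≈ 0.940500
step 3 [3y] swap r/1=861/28081: DF=(1 − 861/28081·(0.953700+0.940500))/(1+861/28081) = 9139/10000 ≈ 0.913900
step 4 [4y] zero: DF = P = 4447/5000 ≈ 0.889400
step 5 [5y] zero: DF = P = 1723/2000 ≈ 0.861500
step 6 [6y] zero: DF = P = 537/625 ≈ 0.859200
step 7 [7y] zero: DF = P = 207/250 ≈ 0.828000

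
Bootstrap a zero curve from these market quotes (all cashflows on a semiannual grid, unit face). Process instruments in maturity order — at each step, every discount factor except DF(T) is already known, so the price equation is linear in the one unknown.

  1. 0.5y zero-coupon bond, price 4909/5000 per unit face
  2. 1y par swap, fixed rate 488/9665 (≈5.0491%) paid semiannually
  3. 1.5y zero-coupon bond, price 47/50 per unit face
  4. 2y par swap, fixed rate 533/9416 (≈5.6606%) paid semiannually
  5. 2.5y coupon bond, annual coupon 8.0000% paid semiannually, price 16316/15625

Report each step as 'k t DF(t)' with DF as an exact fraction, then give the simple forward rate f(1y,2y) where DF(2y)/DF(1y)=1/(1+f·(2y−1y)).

step 1 [0.5y] zero: DF = P = 4909/5000 ≈ 0.981800
step 2 [1y] swap r/2=244/9665: DF=(1 − 244/9665·(0.981800))/(1+244/9665) = 1189/1250 ≈ 0.951200
step 3 [1.5y] zero: DF = P = 47/50 ≈ 0.940000
step 4 [2y] swap r/2=533/18832: DF=(1 − 533/18832·(0.981800+0.951200+0.940000))/(1+533/18832) = 4467/5000 ≈ 0.893400
step 5 [2.5y] bond c/2=1/25: DF=(16316/15625 − 1/25·(0.981800+0.951200+0.940000+0.893400))/(1+1/25) = 537/625 ≈ 0.859200

1 1/2 4909/5000
2 1 1189/1250
3 3/2 47/50
4 2 4467/5000
5 5/2 537/625
f(1y,2y) = ((1189/1250)/(4467/5000) − 1)/(1) = 289/4467 ≈ 6.4697%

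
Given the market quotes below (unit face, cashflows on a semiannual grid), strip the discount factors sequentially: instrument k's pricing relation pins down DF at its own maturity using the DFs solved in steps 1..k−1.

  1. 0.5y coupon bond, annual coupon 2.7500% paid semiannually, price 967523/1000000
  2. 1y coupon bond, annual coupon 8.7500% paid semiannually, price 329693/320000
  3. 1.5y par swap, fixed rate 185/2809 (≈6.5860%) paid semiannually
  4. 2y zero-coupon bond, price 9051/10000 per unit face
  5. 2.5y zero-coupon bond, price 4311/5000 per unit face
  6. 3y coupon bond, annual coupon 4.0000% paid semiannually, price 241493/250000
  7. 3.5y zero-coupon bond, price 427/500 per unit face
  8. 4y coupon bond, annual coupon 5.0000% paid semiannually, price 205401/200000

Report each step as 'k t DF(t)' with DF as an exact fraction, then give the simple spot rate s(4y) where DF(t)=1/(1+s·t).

step 1 [0.5y] bond c/2=11/800: DF=(967523/1000000 − 11/800·(0))/(1+11/800) = 1193/1250 ≈ 0.954400
step 2 [1y] bond c/2=7/160: DF=(329693/320000 − 7/160·(0.954400))/(1+7/160) = 9471/10000 ≈ 0.947100
step 3 [1.5y] swap r/2=185/5618: DF=(1 − 185/5618·(0.954400+0.947100))/(1+185/5618) = 363/400 ≈ 0.907500
step 4 [2y] zero: DF = P = 9051/10000 ≈ 0.905100
step 5 [2.5y] zero: DF = P = 4311/5000 ≈ 0.862200
step 6 [3y] bond c/2=1/50: DF=(241493/250000 − 1/50·(0.954400+0.947100+0.907500+0.905100+0.862200))/(1+1/50) = 8573/10000 ≈ 0.857300
step 7 [3.5y] zero: DF = P = 427/500 ≈ 0.854000
step 8 [4y] bond c/2=1/40: DF=(205401/200000 − 1/40·(0.954400+0.947100+0.907500+0.905100+0.862200+0.857300+0.854000))/(1+1/40) = 4243/5000 ≈ 0.848600

1 1/2 1193/1250
2 1 9471/10000
3 3/2 363/400
4 2 9051/10000
5 5/2 4311/5000
6 3 8573/10000
7 7/2 427/500
8 4 4243/5000
s(4y) = (1/(4243/5000) − 1)/(4) = 757/16972 ≈ 4.4603%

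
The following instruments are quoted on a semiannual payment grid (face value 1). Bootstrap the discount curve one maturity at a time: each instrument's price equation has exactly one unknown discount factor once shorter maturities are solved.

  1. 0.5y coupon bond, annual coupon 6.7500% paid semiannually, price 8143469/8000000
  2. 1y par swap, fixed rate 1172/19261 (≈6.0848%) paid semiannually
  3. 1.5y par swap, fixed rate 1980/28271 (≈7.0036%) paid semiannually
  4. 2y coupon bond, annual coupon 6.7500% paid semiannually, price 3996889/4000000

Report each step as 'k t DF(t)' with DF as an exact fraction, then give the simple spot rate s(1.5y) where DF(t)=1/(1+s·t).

1 1/2 9847/10000
2 1 4707/5000
3 3/2 901/1000
4 2 8743/10000
s(1.5y) = (1/(901/1000) − 1)/(3/2) = 66/901 ≈ 7.3252%

step 1 [0.5y] bond c/2=27/800: DF=(8143469/8000000 − 27/800·(0))/(1+27/800) = 9847/10000 ≈ 0.984700
step 2 [1y] swap r/2=586/19261: DF=(1 − 586/19261·(0.984700))/(1+586/19261) = 4707/5000 ≈ 0.941400
step 3 [1.5y] swap r/2=990/28271: DF=(1 − 990/28271·(0.984700+0.941400))/(1+990/28271) = 901/1000 ≈ 0.901000
step 4 [2y] bond c/2=27/800: DF=(3996889/4000000 − 27/800·(0.984700+0.941400+0.901000))/(1+27/800) = 8743/10000 ≈ 0.874300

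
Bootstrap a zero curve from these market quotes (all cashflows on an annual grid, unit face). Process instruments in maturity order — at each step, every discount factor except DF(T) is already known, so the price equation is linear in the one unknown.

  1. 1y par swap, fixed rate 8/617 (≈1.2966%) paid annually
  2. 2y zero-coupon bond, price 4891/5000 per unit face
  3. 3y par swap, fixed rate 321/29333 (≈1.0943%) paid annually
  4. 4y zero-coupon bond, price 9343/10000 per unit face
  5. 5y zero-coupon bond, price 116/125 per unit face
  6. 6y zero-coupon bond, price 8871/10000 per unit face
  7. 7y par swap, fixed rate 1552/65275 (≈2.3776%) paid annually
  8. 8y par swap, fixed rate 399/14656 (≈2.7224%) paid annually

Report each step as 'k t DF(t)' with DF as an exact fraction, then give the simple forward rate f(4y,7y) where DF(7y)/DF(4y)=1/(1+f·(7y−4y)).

step 1 [1y] swap r/1=8/617: DF=(1 − 8/617·(0))/(1+8/617) = 617/625 ≈ 0.987200
step 2 [2y] zero: DF = P = 4891/5000 ≈ 0.978200
step 3 [3y] swap r/1=321/29333: DF=(1 − 321/29333·(0.987200+0.978200))/(1+321/29333) = 9679/10000 ≈ 0.967900
step 4 [4y] zero: DF = P = 9343/10000 ≈ 0.934300
step 5 [5y] zero: DF = P = 116/125 ≈ 0.928000
step 6 [6y] zero: DF = P = 8871/10000 ≈ 0.887100
step 7 [7y] swap r/1=1552/65275: DF=(1 − 1552/65275·(0.987200+0.978200+0.967900+0.934300+0.928000+0.887100))/(1+1552/65275) = 528/625 ≈ 0.844800
step 8 [8y] swap r/1=399/14656: DF=(1 − 399/14656·(0.987200+0.978200+0.967900+0.934300+0.928000+0.887100+0.844800))/(1+399/14656) = 1601/2000 ≈ 0.800500

1 1 617/625
2 2 4891/5000
3 3 9679/10000
4 4 9343/10000
5 5 116/125
6 6 8871/10000
7 7 528/625
8 8 1601/2000
f(4y,7y) = ((9343/10000)/(528/625) − 1)/(3) = 895/25344 ≈ 3.5314%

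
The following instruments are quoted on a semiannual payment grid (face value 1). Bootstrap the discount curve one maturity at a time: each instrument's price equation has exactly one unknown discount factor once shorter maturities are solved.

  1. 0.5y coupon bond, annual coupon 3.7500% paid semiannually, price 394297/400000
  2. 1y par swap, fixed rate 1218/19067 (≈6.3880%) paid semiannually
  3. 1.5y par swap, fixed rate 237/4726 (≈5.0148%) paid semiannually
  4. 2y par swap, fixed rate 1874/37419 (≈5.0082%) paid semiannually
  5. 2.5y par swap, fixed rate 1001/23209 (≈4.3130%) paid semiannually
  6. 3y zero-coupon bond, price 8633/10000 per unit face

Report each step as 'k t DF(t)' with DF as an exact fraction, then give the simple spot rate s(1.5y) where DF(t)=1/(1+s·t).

step 1 [0.5y] bond c/2=3/160: DF=(394297/400000 − 3/160·(0))/(1+3/160) = 2419/2500 ≈ 0.967600
step 2 [1y] swap r/2=609/19067: DF=(1 − 609/19067·(0.967600))/(1+609/19067) = 9391/10000 ≈ 0.939100
step 3 [1.5y] swap r/2=237/9452: DF=(1 − 237/9452·(0.967600+0.939100))/(1+237/9452) = 9289/10000 ≈ 0.928900
step 4 [2y] swap r/2=937/37419: DF=(1 − 937/37419·(0.967600+0.939100+0.928900))/(1+937/37419) = 9063/10000 ≈ 0.906300
step 5 [2.5y] swap r/2=1001/46418: DF=(1 − 1001/46418·(0.967600+0.939100+0.928900+0.906300))/(1+1001/46418) = 8999/10000 ≈ 0.899900
step 6 [3y] zero: DF = P = 8633/10000 ≈ 0.863300

1 1/2 2419/2500
2 1 9391/10000
3 3/2 9289/10000
4 2 9063/10000
5 5/2 8999/10000
6 3 8633/10000
s(1.5y) = (1/(9289/10000) − 1)/(3/2) = 474/9289 ≈ 5.1028%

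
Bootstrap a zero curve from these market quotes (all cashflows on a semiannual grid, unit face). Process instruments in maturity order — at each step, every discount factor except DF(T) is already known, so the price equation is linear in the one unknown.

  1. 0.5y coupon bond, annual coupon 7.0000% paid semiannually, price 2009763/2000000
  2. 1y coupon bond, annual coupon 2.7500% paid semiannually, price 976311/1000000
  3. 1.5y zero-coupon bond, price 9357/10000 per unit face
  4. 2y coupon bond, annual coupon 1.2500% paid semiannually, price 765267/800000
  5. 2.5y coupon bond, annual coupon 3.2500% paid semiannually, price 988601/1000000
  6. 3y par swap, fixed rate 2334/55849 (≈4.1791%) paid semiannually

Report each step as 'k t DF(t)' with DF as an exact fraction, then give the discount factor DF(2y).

step 1 [0.5y] bond c/2=7/200: DF=(2009763/2000000 − 7/200·(0))/(1+7/200) = 9709/10000 ≈ 0.970900
step 2 [1y] bond c/2=11/800: DF=(976311/1000000 − 11/800·(0.970900))/(1+11/800) = 9499/10000 ≈ 0.949900
step 3 [1.5y] zero: DF = P = 9357/10000 ≈ 0.935700
step 4 [2y] bond c/2=1/160: DF=(765267/800000 − 1/160·(0.970900+0.949900+0.935700))/(1+1/160) = 9329/10000 ≈ 0.932900
step 5 [2.5y] bond c/2=13/800: DF=(988601/1000000 − 13/800·(0.970900+0.949900+0.935700+0.932900))/(1+13/800) = 4561/5000 ≈ 0.912200
step 6 [3y] swap r/2=1167/55849: DF=(1 − 1167/55849·(0.970900+0.949900+0.935700+0.932900+0.912200))/(1+1167/55849) = 8833/10000 ≈ 0.883300

1 1/2 9709/10000
2 1 9499/10000
3 3/2 9357/10000
4 2 9329/10000
5 5/2 4561/5000
6 3 8833/10000
DF(2y) = 9329/10000 ≈ 0.932900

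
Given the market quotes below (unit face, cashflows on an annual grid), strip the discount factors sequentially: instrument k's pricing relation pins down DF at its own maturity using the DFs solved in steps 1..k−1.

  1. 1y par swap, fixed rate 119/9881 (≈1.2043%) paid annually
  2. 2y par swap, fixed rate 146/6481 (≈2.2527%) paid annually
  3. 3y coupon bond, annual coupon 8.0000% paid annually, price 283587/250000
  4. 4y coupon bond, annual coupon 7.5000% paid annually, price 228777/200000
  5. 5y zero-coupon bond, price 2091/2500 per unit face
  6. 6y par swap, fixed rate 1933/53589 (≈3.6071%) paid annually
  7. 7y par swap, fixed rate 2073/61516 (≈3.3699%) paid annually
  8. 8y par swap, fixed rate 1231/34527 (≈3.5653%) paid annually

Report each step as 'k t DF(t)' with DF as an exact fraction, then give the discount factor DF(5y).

1 1 9881/10000
2 2 4781/5000
3 3 9063/10000
4 4 2163/2500
5 5 2091/2500
6 6 8067/10000
7 7 7927/10000
8 8 3769/5000
DF(5y) = 2091/2500 ≈ 0.836400

step 1 [1y] swap r/1=119/9881: DF=(1 − 119/9881·(0))/(1+119/9881) = 9881/10000 ≈ 0.988100
step 2 [2y] swap r/1=146/6481: DF=(1 − 146/6481·(0.988100))/(1+146/6481) = 4781/5000 ≈ 0.956200
step 3 [3y] bond c/1=2/25: DF=(283587/250000 − 2/25·(0.988100+0.956200))/(1+2/25) = 9063/10000 ≈ 0.906300
step 4 [4y] bond c/1=3/40: DF=(228777/200000 − 3/40·(0.988100+0.956200+0.906300))/(1+3/40) = 2163/2500 ≈ 0.865200
step 5 [5y] zero: DF = P = 2091/2500 ≈ 0.836400
step 6 [6y] swap r/1=1933/53589: DF=(1 − 1933/53589·(0.988100+0.956200+0.906300+0.865200+0.836400))/(1+1933/53589) = 8067/10000 ≈ 0.806700
step 7 [7y] swap r/1=2073/61516: DF=(1 − 2073/61516·(0.988100+0.956200+0.906300+0.865200+0.836400+0.806700))/(1+2073/61516) = 7927/10000 ≈ 0.792700
step 8 [8y] swap r/1=1231/34527: DF=(1 − 1231/34527·(0.988100+0.956200+0.906300+0.865200+0.836400+0.806700+0.792700))/(1+1231/34527) = 3769/5000 ≈ 0.753800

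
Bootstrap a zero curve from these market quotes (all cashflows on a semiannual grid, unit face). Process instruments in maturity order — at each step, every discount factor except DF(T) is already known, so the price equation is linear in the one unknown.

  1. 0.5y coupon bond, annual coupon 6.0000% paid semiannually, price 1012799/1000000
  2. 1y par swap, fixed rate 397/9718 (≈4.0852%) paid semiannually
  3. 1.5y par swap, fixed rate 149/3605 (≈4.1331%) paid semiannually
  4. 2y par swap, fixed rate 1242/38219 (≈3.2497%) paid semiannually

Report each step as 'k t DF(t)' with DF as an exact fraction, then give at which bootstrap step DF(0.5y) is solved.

step 1 [0.5y] bond c/2=3/100: DF=(1012799/1000000 − 3/100·(0))/(1+3/100) = 9833/10000 ≈ 0.983300
step 2 [1y] swap r/2=397/19436: DF=(1 − 397/19436·(0.983300))/(1+397/19436) = 9603/10000 ≈ 0.960300
step 3 [1.5y] swap r/2=149/7210: DF=(1 − 149/7210·(0.983300+0.960300))/(1+149/7210) = 2351/2500 ≈ 0.940400
step 4 [2y] swap r/2=621/38219: DF=(1 − 621/38219·(0.983300+0.960300+0.940400))/(1+621/38219) = 9379/10000 ≈ 0.937900

1 1/2 9833/10000
2 1 9603/10000
3 3/2 2351/2500
4 2 9379/10000
DF(0.5y) is solved at step 1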